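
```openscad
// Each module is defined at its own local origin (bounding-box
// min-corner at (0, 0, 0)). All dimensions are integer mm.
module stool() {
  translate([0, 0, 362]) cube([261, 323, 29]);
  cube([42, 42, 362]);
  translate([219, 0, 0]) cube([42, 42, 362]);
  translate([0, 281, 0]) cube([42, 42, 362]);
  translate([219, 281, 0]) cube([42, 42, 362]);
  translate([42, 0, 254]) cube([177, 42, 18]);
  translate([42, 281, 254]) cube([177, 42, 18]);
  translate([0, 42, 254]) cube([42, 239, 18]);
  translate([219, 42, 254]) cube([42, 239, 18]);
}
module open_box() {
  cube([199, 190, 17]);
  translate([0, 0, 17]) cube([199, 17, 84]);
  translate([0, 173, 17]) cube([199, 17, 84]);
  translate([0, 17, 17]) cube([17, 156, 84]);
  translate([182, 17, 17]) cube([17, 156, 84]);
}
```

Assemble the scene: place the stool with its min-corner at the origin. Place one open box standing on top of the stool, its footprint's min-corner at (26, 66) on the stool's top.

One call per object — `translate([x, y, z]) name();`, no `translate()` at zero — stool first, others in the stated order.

stool();
translate([26, 66, 391]) open_box();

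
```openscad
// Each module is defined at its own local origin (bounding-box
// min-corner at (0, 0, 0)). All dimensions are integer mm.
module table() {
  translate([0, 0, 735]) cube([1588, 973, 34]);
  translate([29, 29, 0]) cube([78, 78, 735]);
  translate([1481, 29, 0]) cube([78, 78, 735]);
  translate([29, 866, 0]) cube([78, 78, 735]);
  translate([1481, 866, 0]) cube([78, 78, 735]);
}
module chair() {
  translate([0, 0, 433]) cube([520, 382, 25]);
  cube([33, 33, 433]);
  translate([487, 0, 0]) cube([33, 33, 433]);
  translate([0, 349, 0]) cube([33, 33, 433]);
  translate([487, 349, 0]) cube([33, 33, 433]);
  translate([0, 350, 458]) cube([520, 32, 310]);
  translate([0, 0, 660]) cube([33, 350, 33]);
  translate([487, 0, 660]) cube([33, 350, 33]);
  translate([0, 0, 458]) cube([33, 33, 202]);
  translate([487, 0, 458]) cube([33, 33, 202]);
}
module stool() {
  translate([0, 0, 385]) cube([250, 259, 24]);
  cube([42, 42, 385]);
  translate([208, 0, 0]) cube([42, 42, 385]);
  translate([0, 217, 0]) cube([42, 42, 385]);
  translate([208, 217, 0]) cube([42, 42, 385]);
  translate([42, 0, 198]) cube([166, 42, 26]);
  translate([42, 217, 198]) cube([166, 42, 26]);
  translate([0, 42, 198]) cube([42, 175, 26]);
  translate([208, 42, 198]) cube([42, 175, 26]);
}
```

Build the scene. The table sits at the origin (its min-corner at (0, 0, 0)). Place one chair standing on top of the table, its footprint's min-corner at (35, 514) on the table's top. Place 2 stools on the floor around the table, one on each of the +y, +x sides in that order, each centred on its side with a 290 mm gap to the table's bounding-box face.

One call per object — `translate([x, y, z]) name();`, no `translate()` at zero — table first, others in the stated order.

table();
translate([35, 514, 769]) chair();
translate([669, 1263, 0]) stool();
translate([1878, 357, 0]) stool();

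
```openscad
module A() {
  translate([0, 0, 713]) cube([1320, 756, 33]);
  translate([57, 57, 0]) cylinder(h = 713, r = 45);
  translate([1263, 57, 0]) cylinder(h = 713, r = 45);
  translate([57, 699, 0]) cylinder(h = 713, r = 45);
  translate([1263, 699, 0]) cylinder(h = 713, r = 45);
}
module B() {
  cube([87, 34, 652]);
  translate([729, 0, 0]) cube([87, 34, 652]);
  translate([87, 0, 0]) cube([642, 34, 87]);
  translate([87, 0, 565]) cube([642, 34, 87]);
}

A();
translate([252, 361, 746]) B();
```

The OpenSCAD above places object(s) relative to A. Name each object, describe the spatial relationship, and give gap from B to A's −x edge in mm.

The picture frame's min-x is at 252; the table's min-x is 0; gap = 252 mm.

A is a table. B is a picture frame. The picture frame is on top of the table, centred. The gap from the picture frame to the table's −x edge is 252 mm.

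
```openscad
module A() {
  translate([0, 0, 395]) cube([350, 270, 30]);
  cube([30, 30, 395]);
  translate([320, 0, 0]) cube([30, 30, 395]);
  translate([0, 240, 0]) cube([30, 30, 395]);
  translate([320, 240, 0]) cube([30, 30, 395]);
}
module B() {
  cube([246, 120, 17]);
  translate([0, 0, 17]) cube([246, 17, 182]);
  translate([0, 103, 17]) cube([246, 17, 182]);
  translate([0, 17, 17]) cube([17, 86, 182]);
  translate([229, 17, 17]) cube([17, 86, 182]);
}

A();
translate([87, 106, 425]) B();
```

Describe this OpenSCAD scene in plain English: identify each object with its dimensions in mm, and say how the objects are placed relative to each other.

A is a four-legged stool. The seat is 350×270 mm, 30 mm thick, top at z = 425 mm. It stands on four square legs, each 30×30 mm in cross-section, from z = 0 to the seat underside, each flush with a corner of the seat.

B is an open storage box with external size 246×120×199 mm and wall thickness 17 mm (the base is also 17 mm thick). The base covers the whole footprint; the four walls stand on the base, with the y-facing walls full-width and the x-facing walls fitting between their inner faces.

The open box is on top of the stool.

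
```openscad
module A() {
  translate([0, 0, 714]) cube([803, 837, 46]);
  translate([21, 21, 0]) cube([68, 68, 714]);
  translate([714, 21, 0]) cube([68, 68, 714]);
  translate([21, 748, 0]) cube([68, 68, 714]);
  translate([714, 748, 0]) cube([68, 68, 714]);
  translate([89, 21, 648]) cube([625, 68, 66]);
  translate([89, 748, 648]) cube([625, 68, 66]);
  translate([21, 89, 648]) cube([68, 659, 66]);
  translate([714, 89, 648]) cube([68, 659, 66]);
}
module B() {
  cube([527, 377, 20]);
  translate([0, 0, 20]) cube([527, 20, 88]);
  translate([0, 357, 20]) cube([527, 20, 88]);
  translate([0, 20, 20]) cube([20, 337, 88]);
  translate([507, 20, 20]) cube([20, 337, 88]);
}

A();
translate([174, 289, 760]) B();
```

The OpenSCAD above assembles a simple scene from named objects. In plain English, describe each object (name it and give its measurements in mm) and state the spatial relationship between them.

A is a table: top 803 mm (x) × 837 mm (y), 46 mm thick, upper face at z = 760 mm, on four 68×68 mm square legs, each inset 21 mm from the nearest pair of top edges, running from z = 0 to the bottom of the top. Four apron rails, 68 mm thick and 66 mm tall, run between adjacent legs with their top edges flush with the underside of the top and their outer faces flush with the legs' outer faces.

B is an open-topped rectangular box: outside dimensions 527×377×108 mm, with a uniform wall and base thickness of 20 mm. The base is a full 527×377 slab on the floor; four walls sit on top of the base. The front and back walls (the −y and +y sides) span the full width; the two side walls fit between them.

The open box is on top of the table.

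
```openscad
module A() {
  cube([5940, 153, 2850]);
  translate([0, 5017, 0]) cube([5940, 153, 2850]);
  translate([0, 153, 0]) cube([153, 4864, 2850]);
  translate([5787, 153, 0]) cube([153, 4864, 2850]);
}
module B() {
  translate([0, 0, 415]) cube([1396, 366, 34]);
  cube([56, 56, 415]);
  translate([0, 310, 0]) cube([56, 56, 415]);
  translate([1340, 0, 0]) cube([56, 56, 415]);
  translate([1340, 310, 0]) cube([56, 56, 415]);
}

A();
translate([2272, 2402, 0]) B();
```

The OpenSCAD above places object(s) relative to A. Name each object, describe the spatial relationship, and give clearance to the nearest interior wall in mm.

Clearances: x = 2119, y = 2249; minimum 2119 mm.

A is a house frame. B is a bench. The bench sits inside the house frame, centred. The clearance to the nearest interior wall is 2119 mm.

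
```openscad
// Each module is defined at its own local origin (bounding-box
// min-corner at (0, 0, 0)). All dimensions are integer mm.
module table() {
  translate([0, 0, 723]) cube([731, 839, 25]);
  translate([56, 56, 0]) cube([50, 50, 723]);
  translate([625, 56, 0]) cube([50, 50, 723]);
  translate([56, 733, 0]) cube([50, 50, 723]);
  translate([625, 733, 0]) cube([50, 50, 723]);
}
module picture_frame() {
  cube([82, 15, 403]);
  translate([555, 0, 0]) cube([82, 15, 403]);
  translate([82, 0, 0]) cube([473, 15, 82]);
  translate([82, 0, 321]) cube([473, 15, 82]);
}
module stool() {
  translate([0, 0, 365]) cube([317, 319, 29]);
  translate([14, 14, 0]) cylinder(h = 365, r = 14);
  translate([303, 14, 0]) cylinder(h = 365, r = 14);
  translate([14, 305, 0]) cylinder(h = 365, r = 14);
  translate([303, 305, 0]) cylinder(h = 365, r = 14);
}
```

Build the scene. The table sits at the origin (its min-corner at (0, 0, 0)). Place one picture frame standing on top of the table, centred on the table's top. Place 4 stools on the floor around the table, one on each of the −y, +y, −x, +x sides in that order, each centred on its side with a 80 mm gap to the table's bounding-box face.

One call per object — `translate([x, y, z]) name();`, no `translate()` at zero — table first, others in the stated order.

table();
translate([47, 412, 748]) picture_frame();
translate([207, -399, 0]) stool();
translate([207, 919, 0]) stool();
translate([-397, 260, 0]) stool();
translate([811, 260, 0]) stool();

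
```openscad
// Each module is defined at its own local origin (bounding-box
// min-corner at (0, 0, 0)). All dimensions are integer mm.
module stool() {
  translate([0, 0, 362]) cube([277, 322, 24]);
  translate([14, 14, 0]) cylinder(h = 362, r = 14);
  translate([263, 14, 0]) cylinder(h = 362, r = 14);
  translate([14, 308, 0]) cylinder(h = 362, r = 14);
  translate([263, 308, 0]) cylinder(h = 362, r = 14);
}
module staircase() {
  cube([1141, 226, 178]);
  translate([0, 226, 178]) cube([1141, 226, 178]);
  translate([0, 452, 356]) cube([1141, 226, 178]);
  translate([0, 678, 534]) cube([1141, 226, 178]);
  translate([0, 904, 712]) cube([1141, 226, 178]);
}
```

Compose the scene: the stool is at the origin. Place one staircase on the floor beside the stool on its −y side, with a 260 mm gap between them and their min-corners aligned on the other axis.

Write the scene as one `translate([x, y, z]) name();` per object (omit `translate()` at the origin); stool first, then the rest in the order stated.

stool();
translate([0, -1390, 0]) staircase();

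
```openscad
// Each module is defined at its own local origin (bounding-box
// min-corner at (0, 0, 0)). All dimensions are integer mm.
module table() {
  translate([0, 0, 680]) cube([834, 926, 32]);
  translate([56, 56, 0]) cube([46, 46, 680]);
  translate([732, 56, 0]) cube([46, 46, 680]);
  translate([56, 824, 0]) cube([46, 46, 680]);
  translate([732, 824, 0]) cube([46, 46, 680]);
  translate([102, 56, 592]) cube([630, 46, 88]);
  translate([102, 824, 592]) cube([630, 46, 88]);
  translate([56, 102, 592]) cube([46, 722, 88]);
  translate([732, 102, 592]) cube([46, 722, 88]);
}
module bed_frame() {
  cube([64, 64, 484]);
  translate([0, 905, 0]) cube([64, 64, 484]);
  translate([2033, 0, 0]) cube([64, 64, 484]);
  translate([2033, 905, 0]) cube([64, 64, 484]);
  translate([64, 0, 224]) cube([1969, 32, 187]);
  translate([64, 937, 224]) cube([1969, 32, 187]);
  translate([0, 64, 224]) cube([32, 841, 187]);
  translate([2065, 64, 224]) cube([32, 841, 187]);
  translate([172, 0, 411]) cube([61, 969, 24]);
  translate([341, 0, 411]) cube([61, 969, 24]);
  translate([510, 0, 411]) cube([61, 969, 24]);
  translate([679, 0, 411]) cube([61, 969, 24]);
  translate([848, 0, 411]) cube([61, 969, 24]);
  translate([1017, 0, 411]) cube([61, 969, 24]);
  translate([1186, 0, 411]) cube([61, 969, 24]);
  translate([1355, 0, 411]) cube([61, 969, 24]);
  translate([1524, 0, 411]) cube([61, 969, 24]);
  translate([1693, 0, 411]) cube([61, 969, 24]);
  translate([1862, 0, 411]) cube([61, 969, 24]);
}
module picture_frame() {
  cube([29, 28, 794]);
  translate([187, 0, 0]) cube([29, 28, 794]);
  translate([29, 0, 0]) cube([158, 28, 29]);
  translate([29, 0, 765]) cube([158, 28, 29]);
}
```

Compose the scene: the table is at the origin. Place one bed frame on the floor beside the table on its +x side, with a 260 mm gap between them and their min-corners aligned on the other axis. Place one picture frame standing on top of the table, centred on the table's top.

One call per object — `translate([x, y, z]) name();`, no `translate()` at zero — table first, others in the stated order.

table();
translate([1094, 0, 0]) bed_frame();
translate([309, 449, 712]) picture_frame();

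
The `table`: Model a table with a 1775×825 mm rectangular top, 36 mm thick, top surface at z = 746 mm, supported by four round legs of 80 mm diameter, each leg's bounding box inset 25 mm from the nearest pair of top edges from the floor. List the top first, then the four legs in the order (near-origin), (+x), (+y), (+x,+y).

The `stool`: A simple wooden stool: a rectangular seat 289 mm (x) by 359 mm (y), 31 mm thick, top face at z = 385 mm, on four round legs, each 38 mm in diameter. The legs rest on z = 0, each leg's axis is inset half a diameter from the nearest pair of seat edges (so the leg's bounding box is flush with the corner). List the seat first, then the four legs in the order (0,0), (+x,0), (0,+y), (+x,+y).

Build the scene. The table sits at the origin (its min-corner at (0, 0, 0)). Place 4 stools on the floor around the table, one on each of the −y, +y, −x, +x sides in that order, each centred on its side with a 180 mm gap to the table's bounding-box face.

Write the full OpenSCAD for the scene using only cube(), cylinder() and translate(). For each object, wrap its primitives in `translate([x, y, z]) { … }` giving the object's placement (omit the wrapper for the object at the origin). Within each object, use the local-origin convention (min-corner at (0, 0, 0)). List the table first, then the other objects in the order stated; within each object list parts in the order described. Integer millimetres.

translate([0, 0, 710]) cube([1775, 825, 36]);
translate([65, 65, 0]) cylinder(h = 710, r = 40);
translate([1710, 65, 0]) cylinder(h = 710, r = 40);
translate([65, 760, 0]) cylinder(h = 710, r = 40);
translate([1710, 760, 0]) cylinder(h = 710, r = 40);
translate([743, -539, 0]) {
  translate([0, 0, 354]) cube([289, 359, 31]);
  translate([19, 19, 0]) cylinder(h = 354, r = 19);
  translate([270, 19, 0]) cylinder(h = 354, r = 19);
  translate([19, 340, 0]) cylinder(h = 354, r = 19);
  translate([270, 340, 0]) cylinder(h = 354, r = 19);
}
translate([743, 1005, 0]) {
  translate([0, 0, 354]) cube([289, 359, 31]);
  translate([19, 19, 0]) cylinder(h = 354, r = 19);
  translate([270, 19, 0]) cylinder(h = 354, r = 19);
  translate([19, 340, 0]) cylinder(h = 354, r = 19);
  translate([270, 340, 0]) cylinder(h = 354, r = 19);
}
translate([-469, 233, 0]) {
  translate([0, 0, 354]) cube([289, 359, 31]);
  translate([19, 19, 0]) cylinder(h = 354, r = 19);
  translate([270, 19, 0]) cylinder(h = 354, r = 19);
  translate([19, 340, 0]) cylinder(h = 354, r = 19);
  translate([270, 340, 0]) cylinder(h = 354, r = 19);
}
translate([1955, 233, 0]) {
  translate([0, 0, 354]) cube([289, 359, 31]);
  translate([19, 19, 0]) cylinder(h = 354, r = 19);
  translate([270, 19, 0]) cylinder(h = 354, r = 19);
  translate([19, 340, 0]) cylinder(h = 354, r = 19);
  translate([270, 340, 0]) cylinder(h = 354, r = 19);
}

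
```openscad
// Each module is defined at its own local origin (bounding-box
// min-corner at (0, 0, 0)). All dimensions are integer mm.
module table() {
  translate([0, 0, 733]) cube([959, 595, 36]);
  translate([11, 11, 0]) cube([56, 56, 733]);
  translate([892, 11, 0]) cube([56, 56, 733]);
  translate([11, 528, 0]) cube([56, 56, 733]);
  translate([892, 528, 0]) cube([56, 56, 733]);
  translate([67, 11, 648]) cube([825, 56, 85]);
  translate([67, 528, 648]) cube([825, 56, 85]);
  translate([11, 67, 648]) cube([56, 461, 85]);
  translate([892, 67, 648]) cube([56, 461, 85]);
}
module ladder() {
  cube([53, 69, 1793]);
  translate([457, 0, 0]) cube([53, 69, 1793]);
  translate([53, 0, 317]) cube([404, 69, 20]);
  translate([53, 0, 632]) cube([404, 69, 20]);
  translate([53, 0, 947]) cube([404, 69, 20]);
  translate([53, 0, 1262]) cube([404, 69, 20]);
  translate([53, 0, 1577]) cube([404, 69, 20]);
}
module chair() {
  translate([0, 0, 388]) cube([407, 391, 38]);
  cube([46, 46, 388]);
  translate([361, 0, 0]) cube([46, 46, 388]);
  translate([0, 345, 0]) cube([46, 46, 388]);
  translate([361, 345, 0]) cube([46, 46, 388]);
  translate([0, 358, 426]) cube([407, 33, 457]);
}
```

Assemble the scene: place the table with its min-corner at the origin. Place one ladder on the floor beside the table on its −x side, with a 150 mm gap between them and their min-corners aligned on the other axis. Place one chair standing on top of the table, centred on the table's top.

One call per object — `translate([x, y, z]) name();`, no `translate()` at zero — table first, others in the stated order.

table();
translate([-660, 0, 0]) ladder();
translate([276, 102, 769]) chair();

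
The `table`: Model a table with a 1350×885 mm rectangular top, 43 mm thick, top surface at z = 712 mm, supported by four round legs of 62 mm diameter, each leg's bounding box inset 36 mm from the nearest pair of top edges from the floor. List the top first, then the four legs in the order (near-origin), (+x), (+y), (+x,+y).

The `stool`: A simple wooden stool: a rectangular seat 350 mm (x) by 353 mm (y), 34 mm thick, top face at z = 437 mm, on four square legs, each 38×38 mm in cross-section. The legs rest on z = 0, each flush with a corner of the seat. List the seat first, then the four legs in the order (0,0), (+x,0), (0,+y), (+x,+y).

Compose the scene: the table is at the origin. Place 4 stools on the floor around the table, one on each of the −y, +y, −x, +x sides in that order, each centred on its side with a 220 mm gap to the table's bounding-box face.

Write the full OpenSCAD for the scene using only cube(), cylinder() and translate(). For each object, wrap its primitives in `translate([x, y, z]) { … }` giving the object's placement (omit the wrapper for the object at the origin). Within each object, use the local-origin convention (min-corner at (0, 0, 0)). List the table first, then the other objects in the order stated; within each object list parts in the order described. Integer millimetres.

translate([0, 0, 669]) cube([1350, 885, 43]);
translate([67, 67, 0]) cylinder(h = 669, r = 31);
translate([1283, 67, 0]) cylinder(h = 669, r = 31);
translate([67, 818, 0]) cylinder(h = 669, r = 31);
translate([1283, 818, 0]) cylinder(h = 669, r = 31);
translate([500, -573, 0]) {
  translate([0, 0, 403]) cube([350, 353, 34]);
  cube([38, 38, 403]);
  translate([312, 0, 0]) cube([38, 38, 403]);
  translate([0, 315, 0]) cube([38, 38, 403]);
  translate([312, 315, 0]) cube([38, 38, 403]);
}
translate([500, 1105, 0]) {
  translate([0, 0, 403]) cube([350, 353, 34]);
  cube([38, 38, 403]);
  translate([312, 0, 0]) cube([38, 38, 403]);
  translate([0, 315, 0]) cube([38, 38, 403]);
  translate([312, 315, 0]) cube([38, 38, 403]);
}
translate([-570, 266, 0]) {
  translate([0, 0, 403]) cube([350, 353, 34]);
  cube([38, 38, 403]);
  translate([312, 0, 0]) cube([38, 38, 403]);
  translate([0, 315, 0]) cube([38, 38, 403]);
  translate([312, 315, 0]) cube([38, 38, 403]);
}
translate([1570, 266, 0]) {
  translate([0, 0, 403]) cube([350, 353, 34]);
  cube([38, 38, 403]);
  translate([312, 0, 0]) cube([38, 38, 403]);
  translate([0, 315, 0]) cube([38, 38, 403]);
  translate([312, 315, 0]) cube([38, 38, 403]);
}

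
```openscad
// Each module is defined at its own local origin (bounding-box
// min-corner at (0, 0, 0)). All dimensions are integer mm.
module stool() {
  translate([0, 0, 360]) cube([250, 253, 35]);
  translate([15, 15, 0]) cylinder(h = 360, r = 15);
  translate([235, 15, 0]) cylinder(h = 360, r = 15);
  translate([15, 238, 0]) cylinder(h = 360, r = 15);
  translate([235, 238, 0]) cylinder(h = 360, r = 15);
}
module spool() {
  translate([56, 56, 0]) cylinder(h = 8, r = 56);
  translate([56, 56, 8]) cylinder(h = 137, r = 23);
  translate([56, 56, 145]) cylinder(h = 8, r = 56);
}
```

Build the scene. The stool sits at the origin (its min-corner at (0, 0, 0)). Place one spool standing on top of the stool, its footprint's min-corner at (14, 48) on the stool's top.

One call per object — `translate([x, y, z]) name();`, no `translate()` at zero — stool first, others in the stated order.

stool();
translate([14, 48, 395]) spool();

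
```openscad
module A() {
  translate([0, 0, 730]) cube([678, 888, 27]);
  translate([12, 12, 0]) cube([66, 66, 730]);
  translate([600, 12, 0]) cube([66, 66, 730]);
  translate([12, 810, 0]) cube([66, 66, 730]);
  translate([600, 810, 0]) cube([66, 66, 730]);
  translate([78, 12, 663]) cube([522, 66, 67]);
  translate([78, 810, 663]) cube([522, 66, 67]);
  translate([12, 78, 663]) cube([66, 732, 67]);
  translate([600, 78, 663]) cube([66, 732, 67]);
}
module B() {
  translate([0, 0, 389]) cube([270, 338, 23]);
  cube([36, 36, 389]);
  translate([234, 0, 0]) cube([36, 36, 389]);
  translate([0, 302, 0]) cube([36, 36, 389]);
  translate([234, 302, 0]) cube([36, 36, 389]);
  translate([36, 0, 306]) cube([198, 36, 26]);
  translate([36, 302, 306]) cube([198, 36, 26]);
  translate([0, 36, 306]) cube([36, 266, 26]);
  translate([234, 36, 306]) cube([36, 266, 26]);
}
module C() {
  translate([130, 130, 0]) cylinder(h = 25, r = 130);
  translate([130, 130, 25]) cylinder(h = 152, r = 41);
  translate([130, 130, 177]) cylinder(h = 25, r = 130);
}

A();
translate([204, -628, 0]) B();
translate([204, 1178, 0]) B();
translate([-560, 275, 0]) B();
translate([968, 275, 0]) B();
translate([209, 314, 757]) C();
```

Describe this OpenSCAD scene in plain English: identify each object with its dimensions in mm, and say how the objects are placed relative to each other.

A is a table: top 678 mm (x) × 888 mm (y), 27 mm thick, upper face at z = 757 mm, on four 66×66 mm square legs, each inset 12 mm from the nearest pair of top edges, running from z = 0 to the bottom of the top. Four apron rails, 66 mm thick and 67 mm tall, run between adjacent legs with their top edges flush with the underside of the top and their outer faces flush with the legs' outer faces.

B is a four-legged stool. The seat is a 270×338×23 mm slab whose top surface is at z = 412 mm; four square legs, each 36×36 mm in cross-section, run from the floor (z = 0) to the underside of the seat, each flush with a corner of the seat. Four stretchers, 36 mm wide and 26 mm tall, connect adjacent legs with their undersides at z = 306 mm, each running between the inner faces of the legs it joins and aligned with the legs' outer faces on the other axis.

C is a spool: two coaxial disc flanges of radius 130 mm and thickness 25 mm, joined by a core cylinder of radius 41 mm and height 152 mm. The lower flange rests on z = 0 and the three cylinders share a vertical axis.

Four stools sit around the table at the −y, +y, −x, +x sides. The spool is on top of the table, centred.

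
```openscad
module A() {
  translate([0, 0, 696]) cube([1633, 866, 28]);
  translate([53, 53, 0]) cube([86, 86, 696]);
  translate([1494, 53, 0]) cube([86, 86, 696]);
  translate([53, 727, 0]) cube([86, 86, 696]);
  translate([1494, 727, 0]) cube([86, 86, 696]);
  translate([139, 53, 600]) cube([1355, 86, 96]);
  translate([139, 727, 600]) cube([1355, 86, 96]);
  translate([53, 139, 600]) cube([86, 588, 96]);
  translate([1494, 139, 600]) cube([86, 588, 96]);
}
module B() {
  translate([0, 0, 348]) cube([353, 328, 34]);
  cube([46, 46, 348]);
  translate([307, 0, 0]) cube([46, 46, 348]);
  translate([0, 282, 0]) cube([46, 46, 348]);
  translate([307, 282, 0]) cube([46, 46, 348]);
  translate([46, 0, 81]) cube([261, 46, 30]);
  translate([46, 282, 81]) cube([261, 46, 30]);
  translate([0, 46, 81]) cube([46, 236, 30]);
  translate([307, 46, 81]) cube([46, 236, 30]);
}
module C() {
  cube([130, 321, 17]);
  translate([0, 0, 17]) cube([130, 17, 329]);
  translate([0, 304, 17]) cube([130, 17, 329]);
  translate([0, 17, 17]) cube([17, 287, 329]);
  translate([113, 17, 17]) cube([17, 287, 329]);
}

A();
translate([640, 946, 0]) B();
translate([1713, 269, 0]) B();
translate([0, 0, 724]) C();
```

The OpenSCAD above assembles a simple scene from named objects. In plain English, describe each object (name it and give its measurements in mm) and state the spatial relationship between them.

A is a rectangular dining table. The top is 1633×866×28 mm with its upper surface at z = 724 mm. It stands on four 86×86 mm square legs, each inset 53 mm from the nearest pair of top edges, running from the floor to the underside of the top. Four apron rails, 86 mm thick and 96 mm tall, run between adjacent legs with their top edges flush with the underside of the top and their outer faces flush with the legs' outer faces.

B is a four-legged stool. The seat is 353×328 mm, 34 mm thick, top at z = 382 mm. It stands on four square legs, each 46×46 mm in cross-section, from z = 0 to the seat underside, each flush with a corner of the seat. Four stretchers, 46 mm wide and 30 mm tall, connect adjacent legs with their undersides at z = 81 mm, each running between the inner faces of the legs it joins and aligned with the legs' outer faces on the other axis.

C is an open storage box with external size 130×321×346 mm and wall thickness 17 mm (the base is also 17 mm thick). The base covers the whole footprint; the four walls stand on the base, with the y-facing walls full-width and the x-facing walls fitting between their inner faces.

Two stools sit around the table at the +y, +x sides. The open box is on top of the table.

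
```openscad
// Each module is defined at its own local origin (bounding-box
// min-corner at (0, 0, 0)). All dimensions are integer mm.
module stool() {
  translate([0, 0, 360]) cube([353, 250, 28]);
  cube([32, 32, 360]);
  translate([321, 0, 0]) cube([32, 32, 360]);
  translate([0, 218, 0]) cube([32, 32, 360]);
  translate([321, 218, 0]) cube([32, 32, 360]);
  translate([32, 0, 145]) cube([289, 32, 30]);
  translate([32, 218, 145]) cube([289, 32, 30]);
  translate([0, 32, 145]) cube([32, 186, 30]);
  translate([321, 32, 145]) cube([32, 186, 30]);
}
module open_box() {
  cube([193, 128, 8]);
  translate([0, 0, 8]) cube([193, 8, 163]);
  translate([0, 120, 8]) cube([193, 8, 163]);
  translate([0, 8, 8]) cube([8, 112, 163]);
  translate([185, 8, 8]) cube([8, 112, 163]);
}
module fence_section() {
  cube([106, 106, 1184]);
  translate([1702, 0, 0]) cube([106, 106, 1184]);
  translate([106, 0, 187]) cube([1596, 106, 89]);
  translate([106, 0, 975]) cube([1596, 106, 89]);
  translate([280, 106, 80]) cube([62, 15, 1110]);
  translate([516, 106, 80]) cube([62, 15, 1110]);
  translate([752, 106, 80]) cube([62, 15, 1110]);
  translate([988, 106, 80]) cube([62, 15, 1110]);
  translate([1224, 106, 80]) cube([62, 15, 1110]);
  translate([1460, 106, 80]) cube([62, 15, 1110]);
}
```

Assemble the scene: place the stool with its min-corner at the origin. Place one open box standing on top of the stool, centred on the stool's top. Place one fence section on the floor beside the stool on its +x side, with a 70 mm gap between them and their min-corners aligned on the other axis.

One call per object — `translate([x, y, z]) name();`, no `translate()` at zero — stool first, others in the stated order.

stool();
translate([80, 61, 388]) open_box();
translate([423, 0, 0]) fence_section();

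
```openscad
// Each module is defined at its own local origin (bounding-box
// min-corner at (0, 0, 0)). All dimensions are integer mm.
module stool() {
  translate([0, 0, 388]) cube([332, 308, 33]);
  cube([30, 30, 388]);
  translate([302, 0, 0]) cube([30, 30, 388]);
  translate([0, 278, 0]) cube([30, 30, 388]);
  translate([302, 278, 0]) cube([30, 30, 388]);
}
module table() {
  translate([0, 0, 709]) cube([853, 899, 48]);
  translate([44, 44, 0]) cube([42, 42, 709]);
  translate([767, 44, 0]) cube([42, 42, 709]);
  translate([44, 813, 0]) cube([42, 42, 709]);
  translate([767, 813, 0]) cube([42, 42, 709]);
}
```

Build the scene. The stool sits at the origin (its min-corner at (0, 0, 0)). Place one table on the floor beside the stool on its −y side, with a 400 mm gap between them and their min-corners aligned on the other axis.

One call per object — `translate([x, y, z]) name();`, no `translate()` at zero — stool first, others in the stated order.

stool();
translate([0, -1299, 0]) table();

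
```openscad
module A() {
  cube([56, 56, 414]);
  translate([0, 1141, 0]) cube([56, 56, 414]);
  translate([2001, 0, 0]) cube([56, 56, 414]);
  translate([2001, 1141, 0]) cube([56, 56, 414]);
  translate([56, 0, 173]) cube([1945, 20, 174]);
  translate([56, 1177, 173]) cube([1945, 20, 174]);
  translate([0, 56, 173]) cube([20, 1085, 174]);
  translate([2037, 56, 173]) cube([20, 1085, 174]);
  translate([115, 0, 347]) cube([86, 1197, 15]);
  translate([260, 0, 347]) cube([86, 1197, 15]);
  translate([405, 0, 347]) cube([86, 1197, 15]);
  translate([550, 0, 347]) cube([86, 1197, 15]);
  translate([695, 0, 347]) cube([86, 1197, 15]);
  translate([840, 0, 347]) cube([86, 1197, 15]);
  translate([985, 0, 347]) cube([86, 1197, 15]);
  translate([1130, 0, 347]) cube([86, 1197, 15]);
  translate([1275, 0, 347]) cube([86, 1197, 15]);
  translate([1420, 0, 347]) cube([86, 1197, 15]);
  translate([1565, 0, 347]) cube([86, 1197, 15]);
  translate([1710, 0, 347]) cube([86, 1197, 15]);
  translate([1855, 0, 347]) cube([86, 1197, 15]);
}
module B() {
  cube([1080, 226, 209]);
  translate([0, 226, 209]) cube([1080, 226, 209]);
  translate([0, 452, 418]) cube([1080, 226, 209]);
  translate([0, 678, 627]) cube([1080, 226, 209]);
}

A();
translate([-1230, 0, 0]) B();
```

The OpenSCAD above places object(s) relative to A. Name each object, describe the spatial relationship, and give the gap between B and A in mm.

A is a bed frame. B is a staircase. The staircase is on the floor beside the bed frame on its −x side. The gap between the staircase and the bed frame is 150 mm.

The staircase's nearest face is 150 mm from the bed frame's −x face.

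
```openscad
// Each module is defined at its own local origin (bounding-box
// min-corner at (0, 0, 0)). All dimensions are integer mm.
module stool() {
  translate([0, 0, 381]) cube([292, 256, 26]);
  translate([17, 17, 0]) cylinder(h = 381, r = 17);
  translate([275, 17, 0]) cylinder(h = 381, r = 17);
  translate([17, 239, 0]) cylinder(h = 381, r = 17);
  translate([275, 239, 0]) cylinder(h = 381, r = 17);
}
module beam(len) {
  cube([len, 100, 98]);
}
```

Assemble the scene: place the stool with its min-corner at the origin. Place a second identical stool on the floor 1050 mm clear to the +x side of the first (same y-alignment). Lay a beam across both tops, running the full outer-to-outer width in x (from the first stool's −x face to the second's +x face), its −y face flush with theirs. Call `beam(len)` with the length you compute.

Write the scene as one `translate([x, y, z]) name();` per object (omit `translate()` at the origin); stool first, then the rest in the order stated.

stool();
translate([1342, 0, 0]) stool();
translate([0, 0, 407]) beam(1634);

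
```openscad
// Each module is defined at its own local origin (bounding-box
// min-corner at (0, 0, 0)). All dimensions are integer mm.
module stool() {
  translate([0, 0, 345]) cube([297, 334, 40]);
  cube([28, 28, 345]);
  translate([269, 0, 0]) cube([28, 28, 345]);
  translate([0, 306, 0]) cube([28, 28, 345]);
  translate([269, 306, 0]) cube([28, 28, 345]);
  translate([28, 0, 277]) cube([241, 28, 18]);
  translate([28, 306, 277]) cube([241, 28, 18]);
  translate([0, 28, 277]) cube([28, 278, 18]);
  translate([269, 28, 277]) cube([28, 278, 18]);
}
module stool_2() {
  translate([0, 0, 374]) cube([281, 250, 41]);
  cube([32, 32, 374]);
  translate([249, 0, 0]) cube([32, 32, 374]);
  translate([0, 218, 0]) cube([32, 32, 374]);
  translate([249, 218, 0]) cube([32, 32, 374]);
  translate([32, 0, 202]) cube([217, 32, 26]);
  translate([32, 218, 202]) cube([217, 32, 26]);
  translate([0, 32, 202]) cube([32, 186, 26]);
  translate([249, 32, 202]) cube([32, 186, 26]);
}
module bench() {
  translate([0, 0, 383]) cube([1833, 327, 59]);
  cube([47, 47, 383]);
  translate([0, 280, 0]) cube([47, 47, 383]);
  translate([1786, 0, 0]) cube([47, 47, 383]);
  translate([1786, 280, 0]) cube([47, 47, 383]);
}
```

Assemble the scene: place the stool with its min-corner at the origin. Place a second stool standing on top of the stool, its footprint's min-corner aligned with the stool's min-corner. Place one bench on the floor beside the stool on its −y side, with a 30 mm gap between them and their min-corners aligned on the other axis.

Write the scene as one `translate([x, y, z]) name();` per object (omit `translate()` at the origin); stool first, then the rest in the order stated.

stool();
translate([0, 0, 385]) stool_2();
translate([0, -357, 0]) bench();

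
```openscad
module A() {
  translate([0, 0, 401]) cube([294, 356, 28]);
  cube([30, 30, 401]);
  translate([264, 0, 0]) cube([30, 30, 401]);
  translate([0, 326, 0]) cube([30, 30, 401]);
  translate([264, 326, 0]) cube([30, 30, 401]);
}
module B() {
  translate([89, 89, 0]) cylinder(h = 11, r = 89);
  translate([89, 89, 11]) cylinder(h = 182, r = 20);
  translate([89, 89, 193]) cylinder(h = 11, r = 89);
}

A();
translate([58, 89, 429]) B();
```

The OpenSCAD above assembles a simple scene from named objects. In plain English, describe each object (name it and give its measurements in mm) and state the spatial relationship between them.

A is a four-legged stool. The seat is a 294×356×28 mm slab whose top surface is at z = 429 mm; four square legs, each 30×30 mm in cross-section, run from the floor (z = 0) to the underside of the seat, each flush with a corner of the seat.

B is a spool: two coaxial disc flanges of radius 89 mm and thickness 11 mm, joined by a core cylinder of radius 20 mm and height 182 mm. The lower flange rests on z = 0 and the three cylinders share a vertical axis.

The spool is on top of the stool, centred.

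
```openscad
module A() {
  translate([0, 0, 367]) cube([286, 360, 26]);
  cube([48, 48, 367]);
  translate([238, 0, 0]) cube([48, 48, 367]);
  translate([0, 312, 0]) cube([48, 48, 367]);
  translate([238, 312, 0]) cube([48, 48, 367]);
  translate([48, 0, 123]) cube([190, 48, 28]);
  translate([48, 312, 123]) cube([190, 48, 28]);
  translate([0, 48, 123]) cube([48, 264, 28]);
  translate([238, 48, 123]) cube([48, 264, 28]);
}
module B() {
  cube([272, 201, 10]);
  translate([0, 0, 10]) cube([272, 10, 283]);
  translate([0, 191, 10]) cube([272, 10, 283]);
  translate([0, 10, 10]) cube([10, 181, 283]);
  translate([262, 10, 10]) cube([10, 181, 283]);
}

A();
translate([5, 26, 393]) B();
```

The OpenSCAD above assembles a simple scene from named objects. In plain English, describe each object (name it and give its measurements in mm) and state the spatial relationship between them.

A is a simple wooden stool: a rectangular seat 286 mm (x) by 360 mm (y), 26 mm thick, top face at z = 393 mm, on four square legs, each 48×48 mm in cross-section. The legs rest on z = 0, each flush with a corner of the seat. Four stretchers, 48 mm wide and 28 mm tall, connect adjacent legs with their undersides at z = 123 mm, each running between the inner faces of the legs it joins and aligned with the legs' outer faces on the other axis.

B is an open storage box with external size 272×201×293 mm and wall thickness 10 mm (the base is also 10 mm thick). The base covers the whole footprint; the four walls stand on the base, with the y-facing walls full-width and the x-facing walls fitting between their inner faces.

The open box is on top of the stool.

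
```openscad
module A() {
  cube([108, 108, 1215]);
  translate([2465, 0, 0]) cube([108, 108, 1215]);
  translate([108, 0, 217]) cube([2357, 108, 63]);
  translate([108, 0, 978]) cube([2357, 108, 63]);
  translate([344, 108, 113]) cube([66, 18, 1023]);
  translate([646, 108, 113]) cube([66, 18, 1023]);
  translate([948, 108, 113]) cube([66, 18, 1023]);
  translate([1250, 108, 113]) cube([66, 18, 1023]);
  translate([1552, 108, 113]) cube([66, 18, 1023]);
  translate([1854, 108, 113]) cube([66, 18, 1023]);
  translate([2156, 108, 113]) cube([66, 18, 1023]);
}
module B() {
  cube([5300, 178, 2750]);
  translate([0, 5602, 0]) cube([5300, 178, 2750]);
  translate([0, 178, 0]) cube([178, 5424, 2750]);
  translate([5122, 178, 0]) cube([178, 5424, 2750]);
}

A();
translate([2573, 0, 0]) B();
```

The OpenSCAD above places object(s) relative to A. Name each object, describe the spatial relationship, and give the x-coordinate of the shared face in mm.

The fence section's +x face and the house frame's −x face are both at x = 2573 mm.

A is a fence section. B is a house frame. The house frame is against the fence section's +x side, with their −y faces flush. The x-coordinate of the shared face is 2573 mm.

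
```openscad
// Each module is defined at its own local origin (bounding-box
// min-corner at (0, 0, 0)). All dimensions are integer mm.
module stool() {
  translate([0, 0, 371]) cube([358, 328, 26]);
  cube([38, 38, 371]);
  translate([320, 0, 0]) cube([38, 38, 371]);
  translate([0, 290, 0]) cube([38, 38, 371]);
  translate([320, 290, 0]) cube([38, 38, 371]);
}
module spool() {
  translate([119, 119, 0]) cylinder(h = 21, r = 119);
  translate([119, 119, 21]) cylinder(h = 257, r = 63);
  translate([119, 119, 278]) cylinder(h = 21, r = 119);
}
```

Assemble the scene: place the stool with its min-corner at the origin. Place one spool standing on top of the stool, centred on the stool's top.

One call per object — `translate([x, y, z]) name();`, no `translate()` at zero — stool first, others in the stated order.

stool();
translate([60, 45, 397]) spool();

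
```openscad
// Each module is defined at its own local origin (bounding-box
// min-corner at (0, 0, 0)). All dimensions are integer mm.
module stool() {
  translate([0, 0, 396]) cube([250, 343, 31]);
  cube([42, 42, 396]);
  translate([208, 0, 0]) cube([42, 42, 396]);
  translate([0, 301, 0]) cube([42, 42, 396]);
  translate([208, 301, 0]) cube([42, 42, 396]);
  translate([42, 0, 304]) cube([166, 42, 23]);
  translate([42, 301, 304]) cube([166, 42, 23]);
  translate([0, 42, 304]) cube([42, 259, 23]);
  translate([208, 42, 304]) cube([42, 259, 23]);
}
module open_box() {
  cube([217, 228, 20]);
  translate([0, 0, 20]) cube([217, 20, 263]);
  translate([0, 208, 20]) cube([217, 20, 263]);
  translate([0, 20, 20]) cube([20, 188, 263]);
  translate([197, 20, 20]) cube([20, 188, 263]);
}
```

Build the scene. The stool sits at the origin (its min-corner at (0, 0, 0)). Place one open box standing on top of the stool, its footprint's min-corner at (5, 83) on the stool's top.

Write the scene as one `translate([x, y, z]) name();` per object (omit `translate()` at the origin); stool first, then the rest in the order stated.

stool();
translate([5, 83, 427]) open_box();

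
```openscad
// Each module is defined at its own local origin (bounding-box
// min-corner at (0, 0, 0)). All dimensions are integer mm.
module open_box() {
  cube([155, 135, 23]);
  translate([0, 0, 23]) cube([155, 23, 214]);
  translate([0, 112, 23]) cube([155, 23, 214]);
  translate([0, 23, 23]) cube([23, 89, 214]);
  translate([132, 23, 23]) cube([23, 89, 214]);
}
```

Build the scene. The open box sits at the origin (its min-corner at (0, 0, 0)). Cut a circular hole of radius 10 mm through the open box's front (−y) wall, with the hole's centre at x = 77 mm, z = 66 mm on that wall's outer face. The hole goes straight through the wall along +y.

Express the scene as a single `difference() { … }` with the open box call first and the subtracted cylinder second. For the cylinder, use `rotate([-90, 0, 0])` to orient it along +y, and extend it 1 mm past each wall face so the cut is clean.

difference() {
  open_box();
  translate([77, -1, 66]) rotate([-90, 0, 0]) cylinder(h = 25, r = 10);
}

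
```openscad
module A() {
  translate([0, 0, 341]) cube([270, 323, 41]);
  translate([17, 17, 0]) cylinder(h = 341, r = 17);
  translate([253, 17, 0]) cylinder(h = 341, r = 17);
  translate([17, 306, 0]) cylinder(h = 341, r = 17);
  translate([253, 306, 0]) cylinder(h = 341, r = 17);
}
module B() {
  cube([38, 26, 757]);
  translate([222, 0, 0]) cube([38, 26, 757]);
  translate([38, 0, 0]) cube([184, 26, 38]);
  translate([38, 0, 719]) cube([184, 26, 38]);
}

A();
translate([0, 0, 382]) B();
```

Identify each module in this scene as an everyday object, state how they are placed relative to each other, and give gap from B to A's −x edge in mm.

A is a stool. B is a picture frame. The picture frame is on top of the stool. The gap from the picture frame to the stool's −x edge is 0 mm.

The picture frame's min-x is at 0; the stool's min-x is 0; gap = 0 mm.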